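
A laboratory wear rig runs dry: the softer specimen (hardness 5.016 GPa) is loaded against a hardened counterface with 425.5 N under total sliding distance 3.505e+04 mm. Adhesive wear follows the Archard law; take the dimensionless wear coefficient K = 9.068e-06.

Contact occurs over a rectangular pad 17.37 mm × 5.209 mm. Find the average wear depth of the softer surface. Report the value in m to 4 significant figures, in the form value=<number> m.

value=2.980e-07 m

All working math keeps full precision, and displayed values are rounded. Rounded once at the end: 4 significant digits.
Convert: The distance L = 3.505e+04 mm = 35.05 m.
Convert: Hardness H = 5.016 GPa = 5.016e+09 Pa.
Convert: Pad sides 17.37 mm × 5.209 mm = 0.01737 m × 0.005209 m. Contact area A = 0.01737 m × 0.005209 m = 9.048e-05 m².
Restated in SI base units: W = 425.5 N, H = 5.016e+09 Pa, K = 9.068e-06.
By Archard's law, V = K·W·L/H = 9.068e-06 · 425.5 · 35.05 / 5.016e+09 = 2.696e-11 m³.
Depth h = V/A = 2.696e-11 / 9.048e-05 = 2.980e-07 m.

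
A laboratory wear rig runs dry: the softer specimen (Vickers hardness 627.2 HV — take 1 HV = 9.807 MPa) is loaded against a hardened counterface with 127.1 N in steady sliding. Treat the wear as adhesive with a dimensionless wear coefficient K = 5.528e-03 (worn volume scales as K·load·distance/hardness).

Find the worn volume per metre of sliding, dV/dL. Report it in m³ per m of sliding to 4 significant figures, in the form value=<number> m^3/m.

value=1.142e-10 m^3/m

Intermediates are displayed rounded. All working math runs at full float precision — one final rounding, at 4 significant digits.
Convert: Hardness H = 627.2 HV × 9.807 MPa/HV = 6151 MPa = 6.151e+09 Pa.
In SI base units: W = 127.1 N, H = 6.151e+09 Pa, K = 5.528e-03.
Rate of wear dV/dL = K·W/H, per unit distance: 5.528e-03 · 127.1 / 6.151e+09 = 1.142e-10 m³/m.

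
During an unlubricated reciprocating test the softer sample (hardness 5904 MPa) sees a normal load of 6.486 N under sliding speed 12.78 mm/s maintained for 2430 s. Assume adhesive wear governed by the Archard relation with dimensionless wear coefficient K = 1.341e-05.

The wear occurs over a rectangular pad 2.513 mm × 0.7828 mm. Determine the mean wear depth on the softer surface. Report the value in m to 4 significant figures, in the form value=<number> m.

The intermediates are shown rounded; the algebra holds exact precision. Rounded once at the end to 4 significant digits.
Convert: Sliding speed v = 12.78 mm/s = 0.01278 m/s. Distance covered L = v·t = 0.01278 m/s × 2430 s = 31.06 m.
Convert: Hardness H = 5904 MPa = 5.904e+09 Pa.
Convert: Pad sides 2.513 mm × 0.7828 mm = 2.513e-03 m × 7.828e-04 m. Contact area A = 2.513e-03 m × 7.828e-04 m = 1.967e-06 m².
Working in SI base units: W = 6.486 N, H = 5.904e+09 Pa, K = 1.341e-05.
Volume removed: V = K·W·L/H = 1.341e-05 · 6.486 · 31.06 / 5.904e+09 = 4.575e-13 m³.
Wear depth h = V/A = 4.575e-13 / 1.967e-06 = 2.326e-07 m.

value=2.326e-07 m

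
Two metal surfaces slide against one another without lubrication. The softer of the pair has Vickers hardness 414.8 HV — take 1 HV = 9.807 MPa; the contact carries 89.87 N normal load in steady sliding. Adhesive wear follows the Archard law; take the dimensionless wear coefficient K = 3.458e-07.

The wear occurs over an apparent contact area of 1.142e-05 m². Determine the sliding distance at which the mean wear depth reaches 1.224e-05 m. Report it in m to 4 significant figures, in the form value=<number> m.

Each operation holds exact precision. Intermediates are displayed rounded, and a lone final rounding to 4 significant digits.
Hardness H = 414.8 HV × 9.807 MPa/HV = 4068 MPa = 4.068e+09 Pa.
In SI base units: W = 89.87 N, H = 4.068e+09 Pa, K = 3.458e-07.
At the depth limit, V_lim = h_lim·A = 1.224e-05 · 1.142e-05 = 1.398e-10 m³.
So the life L = V_lim·H/(K·W) = 1.398e-10 · 4.068e+09 / (3.458e-07 · 89.87) = 1.830e+04 m.

value=1.830e+04 m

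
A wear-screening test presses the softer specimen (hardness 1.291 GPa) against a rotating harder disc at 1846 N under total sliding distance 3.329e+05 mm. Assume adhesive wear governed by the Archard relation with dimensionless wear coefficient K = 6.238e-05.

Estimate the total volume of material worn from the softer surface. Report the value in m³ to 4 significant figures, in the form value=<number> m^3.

The algebra maintains exact precision — intermediate values are displayed rounded; one final rounding, at four significant figures.
The distance L = 3.329e+05 mm = 332.9 m.
Hardness H = 1.291 GPa = 1.291e+09 Pa.
Working in SI base units: W = 1846 N, H = 1.291e+09 Pa, K = 6.238e-05.
By Archard's law, V = K·W·L/H = 6.238e-05 · 1846 · 332.9 / 1.291e+09 = 2.969e-08 m³.

value=2.969e-08 m^3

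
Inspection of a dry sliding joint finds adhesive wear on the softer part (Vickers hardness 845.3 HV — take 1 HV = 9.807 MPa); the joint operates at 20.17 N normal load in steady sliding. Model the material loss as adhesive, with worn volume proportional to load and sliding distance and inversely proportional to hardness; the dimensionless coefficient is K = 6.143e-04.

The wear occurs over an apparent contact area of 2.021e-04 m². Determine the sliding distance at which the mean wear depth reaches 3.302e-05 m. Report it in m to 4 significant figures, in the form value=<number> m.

value=4465 m

Shown intermediates are rounded; all arithmetic holds full float precision. Rounded once at the end: 4 significant digits.
Convert: Hardness H = 845.3 HV × 9.807 MPa/HV = 8290 MPa = 8.290e+09 Pa.
Restated in SI base units: W = 20.17 N, H = 8.290e+09 Pa, K = 6.143e-04.
Allowed volume V_lim = h_lim·A = 3.302e-05 · 2.021e-04 = 6.673e-09 m³.
So the life L = V_lim·H/(K·W) = 6.673e-09 · 8.290e+09 / (6.143e-04 · 20.17) = 4465 m.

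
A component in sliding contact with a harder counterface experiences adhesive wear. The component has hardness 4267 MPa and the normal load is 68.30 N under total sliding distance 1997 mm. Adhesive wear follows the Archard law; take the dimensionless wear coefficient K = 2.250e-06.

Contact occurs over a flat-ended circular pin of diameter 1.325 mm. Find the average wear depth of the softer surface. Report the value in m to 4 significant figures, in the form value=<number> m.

The intermediates are shown rounded. The computation keeps full float precision; a lone final rounding, at four significant figures.
Convert: The distance L = 1997 mm = 1.997 m.
Convert: Hardness H = 4267 MPa = 4.267e+09 Pa.
Convert: Pin diameter d = 1.325 mm = 0.001325 m. Contact area A = π·d²/4 = π·(0.001325 m)²/4 = 1.379e-06 m².
In SI base units: W = 68.30 N, H = 4.267e+09 Pa, K = 2.250e-06.
Archard volume V = K·W·L/H = 2.250e-06 · 68.30 · 1.997 / 4.267e+09 = 7.192e-14 m³.
Depth of wear h = V/A = 7.192e-14 / 1.379e-06 = 5.216e-08 m.

value=5.216e-08 m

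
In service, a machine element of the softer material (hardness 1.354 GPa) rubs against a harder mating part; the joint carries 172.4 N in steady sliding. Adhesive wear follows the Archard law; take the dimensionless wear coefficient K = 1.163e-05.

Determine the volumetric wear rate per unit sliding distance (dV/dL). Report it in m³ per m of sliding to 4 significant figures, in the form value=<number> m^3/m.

Intermediates are shown rounded. Each operation runs at full precision, and rounded just once, at four significant figures.
Convert: Hardness H = 1.354 GPa = 1.354e+09 Pa.
Collected in SI base units: W = 172.4 N, H = 1.354e+09 Pa, K = 1.163e-05.
Sliding wear rate dV/dL = K·W/H (independent of L): 1.163e-05 · 172.4 / 1.354e+09 = 1.481e-12 m³/m.

value=1.481e-12 m^3/m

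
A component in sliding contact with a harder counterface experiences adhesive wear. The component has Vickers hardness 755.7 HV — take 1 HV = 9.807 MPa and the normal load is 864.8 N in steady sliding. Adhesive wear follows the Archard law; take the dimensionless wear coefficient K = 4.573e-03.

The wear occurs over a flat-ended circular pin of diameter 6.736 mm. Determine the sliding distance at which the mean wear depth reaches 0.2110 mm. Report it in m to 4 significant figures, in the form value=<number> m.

The intermediates are displayed rounded; each operation keeps full float precision; one last rounding to four significant figures.
Hardness H = 755.7 HV × 9.807 MPa/HV = 7411 MPa = 7.411e+09 Pa.
Pin diameter d = 6.736 mm = 0.006736 m. Contact area A = π·d²/4 = π·(0.006736 m)²/4 = 3.564e-05 m².
Depth limit h_lim = 0.2110 mm = 2.110e-04 m.
Expressed in SI base units: W = 864.8 N, H = 7.411e+09 Pa, K = 4.573e-03.
Allowed volume V_lim = h_lim·A = 2.110e-04 · 3.564e-05 = 7.519e-09 m³.
So the life L = V_lim·H/(K·W) = 7.519e-09 · 7.411e+09 / (4.573e-03 · 864.8) = 14.09 m.

value=14.09 m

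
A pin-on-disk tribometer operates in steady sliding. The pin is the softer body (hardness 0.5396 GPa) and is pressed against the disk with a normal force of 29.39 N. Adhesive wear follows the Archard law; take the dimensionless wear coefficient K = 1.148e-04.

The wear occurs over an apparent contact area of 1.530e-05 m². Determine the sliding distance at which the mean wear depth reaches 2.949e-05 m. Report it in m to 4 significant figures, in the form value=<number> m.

value=72.16 m

The intermediates are shown rounded; every step keeps exact precision — rounded just once to 4 significant digits.
Convert: Hardness H = 0.5396 GPa = 5.396e+08 Pa.
SI base units throughout: W = 29.39 N, H = 5.396e+08 Pa, K = 1.148e-04.
Volume at the limit: V_lim = h_lim·A = 2.949e-05 · 1.530e-05 = 4.512e-10 m³.
Life L = V_lim·H/(K·W) = 4.512e-10 · 5.396e+08 / (1.148e-04 · 29.39) = 72.16 m.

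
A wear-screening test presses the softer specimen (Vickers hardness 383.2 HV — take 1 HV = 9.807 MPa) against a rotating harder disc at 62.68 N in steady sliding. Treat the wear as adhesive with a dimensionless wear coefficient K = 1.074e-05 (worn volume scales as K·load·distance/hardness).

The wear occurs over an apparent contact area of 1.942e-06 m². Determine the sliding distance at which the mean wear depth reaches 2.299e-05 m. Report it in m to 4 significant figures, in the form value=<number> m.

value=249.2 m

The intermediates are displayed rounded — every step runs at exact precision, and a lone final rounding, at four significant digits.
Hardness H = 383.2 HV × 9.807 MPa/HV = 3758 MPa = 3.758e+09 Pa.
Expressed in SI base units: W = 62.68 N, H = 3.758e+09 Pa, K = 1.074e-05.
At the depth limit, V_lim = h_lim·A = 2.299e-05 · 1.942e-06 = 4.465e-11 m³.
Thus life L = V_lim·H/(K·W) = 4.465e-11 · 3.758e+09 / (1.074e-05 · 62.68) = 249.2 m.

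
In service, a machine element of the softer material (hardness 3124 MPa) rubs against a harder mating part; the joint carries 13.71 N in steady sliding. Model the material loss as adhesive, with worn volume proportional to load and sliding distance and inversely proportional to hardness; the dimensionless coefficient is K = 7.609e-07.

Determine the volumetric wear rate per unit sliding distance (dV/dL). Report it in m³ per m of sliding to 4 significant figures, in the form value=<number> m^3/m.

The computation runs at exact precision — quoted intermediates are rounded — rounded just once, at 4 significant digits.
Convert: Hardness H = 3124 MPa = 3.124e+09 Pa.
SI base units throughout: W = 13.71 N, H = 3.124e+09 Pa, K = 7.609e-07.
The wear rate dV/dL = K·W/H (no L dependence): 7.609e-07 · 13.71 / 3.124e+09 = 3.339e-15 m³/m.

value=3.339e-15 m^3/m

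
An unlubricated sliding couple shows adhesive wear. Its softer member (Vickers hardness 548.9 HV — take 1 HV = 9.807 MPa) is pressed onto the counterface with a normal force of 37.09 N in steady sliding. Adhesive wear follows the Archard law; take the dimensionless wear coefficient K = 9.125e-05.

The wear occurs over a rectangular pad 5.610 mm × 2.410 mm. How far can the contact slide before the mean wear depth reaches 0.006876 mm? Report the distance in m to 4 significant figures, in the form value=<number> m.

Intermediate values are displayed rounded — every step maintains exact precision. Rounded just once: 4 significant digits.
Hardness H = 548.9 HV × 9.807 MPa/HV = 5383 MPa = 5.383e+09 Pa.
Pad sides 5.610 mm × 2.410 mm = 0.005610 m × 0.002410 m. Contact area A = 0.005610 m × 0.002410 m = 1.352e-05 m².
Depth limit h_lim = 0.006876 mm = 6.876e-06 m.
Working in SI base units: W = 37.09 N, H = 5.383e+09 Pa, K = 9.125e-05.
At the depth limit, V_lim = h_lim·A = 6.876e-06 · 1.352e-05 = 9.296e-11 m³.
Thus life L = V_lim·H/(K·W) = 9.296e-11 · 5.383e+09 / (9.125e-05 · 37.09) = 147.9 m.

value=147.9 m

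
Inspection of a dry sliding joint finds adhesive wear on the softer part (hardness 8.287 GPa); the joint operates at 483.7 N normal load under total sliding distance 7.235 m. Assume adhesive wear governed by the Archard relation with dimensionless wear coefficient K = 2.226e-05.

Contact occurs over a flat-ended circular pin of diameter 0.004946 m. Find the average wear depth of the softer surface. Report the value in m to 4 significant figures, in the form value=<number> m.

value=4.893e-07 m

All working math maintains full precision. Intermediates are displayed rounded — a lone final rounding, at four significant digits.
Hardness H = 8.287 GPa = 8.287e+09 Pa.
Contact area A = π·d²/4 = π·(0.004946 m)²/4 = 1.921e-05 m².
Expressed in SI base units: W = 483.7 N, H = 8.287e+09 Pa, K = 2.226e-05.
The Archard volume V = K·W·L/H = 2.226e-05 · 483.7 · 7.235 / 8.287e+09 = 9.400e-12 m³.
Wear depth h = V/A = 9.400e-12 / 1.921e-05 = 4.893e-07 m.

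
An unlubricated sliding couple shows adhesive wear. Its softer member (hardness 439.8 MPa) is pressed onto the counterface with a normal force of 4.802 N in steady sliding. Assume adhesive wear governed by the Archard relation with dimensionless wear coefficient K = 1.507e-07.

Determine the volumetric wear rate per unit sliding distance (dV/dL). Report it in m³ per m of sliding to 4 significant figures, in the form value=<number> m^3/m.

value=1.645e-15 m^3/m

Displayed values are rounded; every step carries full precision; one final rounding: four significant digits.
Hardness H = 439.8 MPa = 4.398e+08 Pa.
In SI base units, W = 4.802 N, H = 4.398e+08 Pa, K = 1.507e-07.
Sliding wear rate dV/dL = K·W/H, so: 1.507e-07 · 4.802 / 4.398e+08 = 1.645e-15 m³/m.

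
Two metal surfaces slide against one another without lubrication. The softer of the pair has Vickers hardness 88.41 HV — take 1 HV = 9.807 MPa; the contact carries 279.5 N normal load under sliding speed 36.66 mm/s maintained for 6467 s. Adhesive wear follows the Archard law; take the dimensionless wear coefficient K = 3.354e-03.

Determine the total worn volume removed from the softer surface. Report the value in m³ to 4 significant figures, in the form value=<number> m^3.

Intermediates are shown rounded; every step maintains full precision. Rounded once at the end: four significant digits.
Sliding speed v = 36.66 mm/s = 0.03666 m/s. Sliding distance L = v·t = 0.03666 m/s × 6467 s = 237.1 m.
Hardness H = 88.41 HV × 9.807 MPa/HV = 867.0 MPa = 8.670e+08 Pa.
As SI base values: W = 279.5 N, H = 8.670e+08 Pa, K = 3.354e-03.
Archard volume V = K·W·L/H = 3.354e-03 · 279.5 · 237.1 / 8.670e+08 = 2.563e-07 m³.

value=2.563e-07 m^3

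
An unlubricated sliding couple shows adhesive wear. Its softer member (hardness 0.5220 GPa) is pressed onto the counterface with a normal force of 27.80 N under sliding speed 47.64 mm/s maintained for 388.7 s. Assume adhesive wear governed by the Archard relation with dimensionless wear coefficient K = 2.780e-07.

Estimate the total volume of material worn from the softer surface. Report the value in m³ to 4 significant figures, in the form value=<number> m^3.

value=2.742e-13 m^3

The algebra carries full float precision, and intermediates appear rounded; rounded once at the end to four significant digits.
Sliding speed v = 47.64 mm/s = 0.04764 m/s. Sliding distance L = v·t = 0.04764 m/s × 388.7 s = 18.52 m.
Hardness H = 0.5220 GPa = 5.220e+08 Pa.
Restated in SI base units: W = 27.80 N, H = 5.220e+08 Pa, K = 2.780e-07.
By Archard's law, V = K·W·L/H = 2.780e-07 · 27.80 · 18.52 / 5.220e+08 = 2.742e-13 m³.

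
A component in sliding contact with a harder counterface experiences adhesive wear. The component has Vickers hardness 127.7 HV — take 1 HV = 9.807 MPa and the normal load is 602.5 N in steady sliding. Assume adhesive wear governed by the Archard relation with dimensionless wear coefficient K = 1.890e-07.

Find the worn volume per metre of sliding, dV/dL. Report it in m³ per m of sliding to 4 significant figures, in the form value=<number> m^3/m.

Shown intermediates are rounded, and each operation carries full float precision — one last rounding: four significant digits.
Hardness H = 127.7 HV × 9.807 MPa/HV = 1252 MPa = 1.252e+09 Pa.
In SI base units: W = 602.5 N, H = 1.252e+09 Pa, K = 1.890e-07.
Sliding wear rate dV/dL = K·W/H, so: 1.890e-07 · 602.5 / 1.252e+09 = 9.093e-14 m³/m.

value=9.093e-14 m^3/m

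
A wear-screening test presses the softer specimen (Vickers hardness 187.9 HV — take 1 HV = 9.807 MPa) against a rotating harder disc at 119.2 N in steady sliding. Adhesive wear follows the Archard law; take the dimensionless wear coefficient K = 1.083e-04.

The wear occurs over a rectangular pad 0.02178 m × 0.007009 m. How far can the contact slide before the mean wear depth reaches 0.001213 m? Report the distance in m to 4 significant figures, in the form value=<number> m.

The intermediates are shown rounded. Every step keeps full float precision, and one last rounding to 4 significant digits.
Convert: Hardness H = 187.9 HV × 9.807 MPa/HV = 1843 MPa = 1.843e+09 Pa.
Convert: Contact area A = 0.02178 m × 0.007009 m = 1.527e-04 m².
In SI base units, W = 119.2 N, H = 1.843e+09 Pa, K = 1.083e-04.
Permissible volume V_lim = h_lim·A = 0.001213 · 1.527e-04 = 1.852e-07 m³.
Sliding life L = V_lim·H/(K·W) = 1.852e-07 · 1.843e+09 / (1.083e-04 · 119.2) = 2.643e+04 m.

value=2.643e+04 m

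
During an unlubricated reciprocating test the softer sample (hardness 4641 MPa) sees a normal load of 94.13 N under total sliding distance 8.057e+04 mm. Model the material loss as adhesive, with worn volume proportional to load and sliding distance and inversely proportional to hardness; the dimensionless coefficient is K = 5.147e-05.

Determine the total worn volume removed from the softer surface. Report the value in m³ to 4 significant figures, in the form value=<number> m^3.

value=8.411e-11 m^3

The computation holds exact precision; intermediates appear rounded; rounded just once: four significant digits.
Convert: Sliding distance L = 8.057e+04 mm = 80.57 m.
Convert: Hardness H = 4641 MPa = 4.641e+09 Pa.
In SI base units: W = 94.13 N, H = 4.641e+09 Pa, K = 5.147e-05.
Wear volume V = K·W·L/H = 5.147e-05 · 94.13 · 80.57 / 4.641e+09 = 8.411e-11 m³.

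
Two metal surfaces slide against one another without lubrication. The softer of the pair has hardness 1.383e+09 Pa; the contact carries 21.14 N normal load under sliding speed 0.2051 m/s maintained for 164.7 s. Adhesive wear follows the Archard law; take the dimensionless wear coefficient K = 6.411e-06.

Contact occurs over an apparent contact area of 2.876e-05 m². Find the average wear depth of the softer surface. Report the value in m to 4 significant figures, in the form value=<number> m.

Intermediates are printed rounded — the computation carries full precision; rounded once at the end, at four significant digits.
Distance covered L = v·t = 0.2051 m/s × 164.7 s = 33.78 m.
In SI base units, W = 21.14 N, H = 1.383e+09 Pa, K = 6.411e-06.
Wear volume V = K·W·L/H = 6.411e-06 · 21.14 · 33.78 / 1.383e+09 = 3.310e-12 m³.
Mean depth h = V/A = 3.310e-12 / 2.876e-05 = 1.151e-07 m.

value=1.151e-07 m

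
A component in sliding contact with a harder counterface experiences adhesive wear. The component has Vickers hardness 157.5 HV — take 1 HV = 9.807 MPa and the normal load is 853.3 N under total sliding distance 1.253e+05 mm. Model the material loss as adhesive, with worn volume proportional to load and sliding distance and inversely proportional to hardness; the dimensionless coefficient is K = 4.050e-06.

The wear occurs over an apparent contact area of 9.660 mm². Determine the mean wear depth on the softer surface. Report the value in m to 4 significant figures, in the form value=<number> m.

value=2.902e-05 m

The algebra holds full float precision, and intermediate values are displayed rounded. Rounded once at the end to four significant digits.
Total distance L = 1.253e+05 mm = 125.3 m.
Hardness H = 157.5 HV × 9.807 MPa/HV = 1545 MPa = 1.545e+09 Pa.
Contact area A = 9.660 mm² = 9.660e-06 m².
Restated in SI base units: W = 853.3 N, H = 1.545e+09 Pa, K = 4.050e-06.
Volume removed: V = K·W·L/H = 4.050e-06 · 853.3 · 125.3 / 1.545e+09 = 2.803e-10 m³.
Mean depth h = V/A = 2.803e-10 / 9.660e-06 = 2.902e-05 m.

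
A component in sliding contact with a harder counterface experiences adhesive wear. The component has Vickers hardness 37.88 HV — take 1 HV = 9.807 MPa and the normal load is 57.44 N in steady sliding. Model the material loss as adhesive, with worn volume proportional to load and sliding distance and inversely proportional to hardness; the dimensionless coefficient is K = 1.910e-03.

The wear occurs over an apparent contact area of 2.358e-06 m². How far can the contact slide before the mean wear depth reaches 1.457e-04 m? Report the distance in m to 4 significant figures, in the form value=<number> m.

Every step carries exact precision. Intermediate values appear rounded. Rounded just once, at 4 significant digits.
Convert: Hardness H = 37.88 HV × 9.807 MPa/HV = 371.5 MPa = 3.715e+08 Pa.
Restated in SI base units: W = 57.44 N, H = 3.715e+08 Pa, K = 1.910e-03.
Permissible volume V_lim = h_lim·A = 1.457e-04 · 2.358e-06 = 3.436e-10 m³.
So the life L = V_lim·H/(K·W) = 3.436e-10 · 3.715e+08 / (1.910e-03 · 57.44) = 1.163 m.

value=1.163 m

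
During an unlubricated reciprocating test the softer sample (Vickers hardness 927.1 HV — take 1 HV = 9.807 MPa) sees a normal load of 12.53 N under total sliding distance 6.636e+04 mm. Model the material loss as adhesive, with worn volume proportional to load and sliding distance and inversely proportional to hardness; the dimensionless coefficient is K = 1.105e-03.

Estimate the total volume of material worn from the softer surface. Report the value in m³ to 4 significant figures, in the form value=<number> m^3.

Intermediate values are shown rounded; each operation keeps full precision; one last rounding, at 4 significant digits.
Distance covered L = 6.636e+04 mm = 66.36 m.
Hardness H = 927.1 HV × 9.807 MPa/HV = 9092 MPa = 9.092e+09 Pa.
In SI base units, W = 12.53 N, H = 9.092e+09 Pa, K = 1.105e-03.
Worn volume V = K·W·L/H = 1.105e-03 · 12.53 · 66.36 / 9.092e+09 = 1.011e-10 m³.

value=1.011e-10 m^3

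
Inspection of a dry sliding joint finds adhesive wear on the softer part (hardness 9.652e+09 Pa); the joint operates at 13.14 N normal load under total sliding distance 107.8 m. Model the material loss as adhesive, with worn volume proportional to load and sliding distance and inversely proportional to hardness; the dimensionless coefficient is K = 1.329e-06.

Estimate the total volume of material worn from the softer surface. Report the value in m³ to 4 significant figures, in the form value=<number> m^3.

Shown intermediates are rounded. Every step maintains full precision — one final rounding, at 4 significant digits.
As SI base values: W = 13.14 N, H = 9.652e+09 Pa, K = 1.329e-06.
Worn volume V = K·W·L/H = 1.329e-06 · 13.14 · 107.8 / 9.652e+09 = 1.950e-13 m³.

value=1.950e-13 m^3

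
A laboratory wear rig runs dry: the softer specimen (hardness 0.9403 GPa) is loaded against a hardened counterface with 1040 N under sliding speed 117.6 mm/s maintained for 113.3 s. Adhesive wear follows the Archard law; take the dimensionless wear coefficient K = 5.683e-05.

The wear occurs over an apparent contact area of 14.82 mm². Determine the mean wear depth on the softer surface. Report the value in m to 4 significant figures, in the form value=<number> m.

value=5.651e-05 m

Every step runs at full precision — intermediates are displayed rounded. Rounded once at the end: 4 significant digits.
Convert: Sliding speed v = 117.6 mm/s = 0.1176 m/s. Distance L = v·t = 0.1176 m/s × 113.3 s = 13.32 m.
Convert: Hardness H = 0.9403 GPa = 9.403e+08 Pa.
Convert: Contact area A = 14.82 mm² = 1.482e-05 m².
Working in SI base units: W = 1040 N, H = 9.403e+08 Pa, K = 5.683e-05.
Wear volume V = K·W·L/H = 5.683e-05 · 1040 · 13.32 / 9.403e+08 = 8.375e-10 m³.
Mean depth h = V/A = 8.375e-10 / 1.482e-05 = 5.651e-05 m.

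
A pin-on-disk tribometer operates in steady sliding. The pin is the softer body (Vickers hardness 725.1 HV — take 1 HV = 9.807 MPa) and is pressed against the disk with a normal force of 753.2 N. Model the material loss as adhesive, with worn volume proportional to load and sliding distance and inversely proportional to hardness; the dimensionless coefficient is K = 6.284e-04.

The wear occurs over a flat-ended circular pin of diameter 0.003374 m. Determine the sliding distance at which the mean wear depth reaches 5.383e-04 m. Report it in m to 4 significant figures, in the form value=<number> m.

value=72.31 m

Every step runs at exact precision. Intermediates are printed rounded, and one final rounding: 4 significant figures.
Convert: Hardness H = 725.1 HV × 9.807 MPa/HV = 7111 MPa = 7.111e+09 Pa.
Convert: Contact area A = π·d²/4 = π·(0.003374 m)²/4 = 8.941e-06 m².
In SI base units: W = 753.2 N, H = 7.111e+09 Pa, K = 6.284e-04.
At the depth limit, V_lim = h_lim·A = 5.383e-04 · 8.941e-06 = 4.813e-09 m³.
Thus life L = V_lim·H/(K·W) = 4.813e-09 · 7.111e+09 / (6.284e-04 · 753.2) = 72.31 m.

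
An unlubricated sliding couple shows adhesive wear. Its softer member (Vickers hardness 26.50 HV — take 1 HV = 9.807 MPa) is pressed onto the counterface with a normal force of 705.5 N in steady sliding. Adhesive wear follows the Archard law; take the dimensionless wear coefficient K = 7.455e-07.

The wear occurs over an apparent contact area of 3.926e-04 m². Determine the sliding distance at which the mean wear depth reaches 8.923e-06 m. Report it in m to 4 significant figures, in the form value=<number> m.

The intermediates are displayed rounded; all arithmetic keeps full float precision; rounded once at the end: 4 significant figures.
Convert: Hardness H = 26.50 HV × 9.807 MPa/HV = 259.9 MPa = 2.599e+08 Pa.
Restated in SI base units: W = 705.5 N, H = 2.599e+08 Pa, K = 7.455e-07.
Allowed volume V_lim = h_lim·A = 8.923e-06 · 3.926e-04 = 3.503e-09 m³.
So the life L = V_lim·H/(K·W) = 3.503e-09 · 2.599e+08 / (7.455e-07 · 705.5) = 1731 m.

value=1731 m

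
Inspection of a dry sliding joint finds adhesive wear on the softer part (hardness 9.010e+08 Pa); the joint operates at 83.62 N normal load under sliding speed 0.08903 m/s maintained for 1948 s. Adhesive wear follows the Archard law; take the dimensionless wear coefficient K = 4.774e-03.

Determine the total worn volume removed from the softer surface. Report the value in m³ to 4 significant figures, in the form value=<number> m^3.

value=7.684e-08 m^3

The computation holds full float precision, and intermediate values appear rounded — a lone final rounding to four significant digits.
Convert: Sliding distance L = v·t = 0.08903 m/s × 1948 s = 173.4 m.
SI base units throughout: W = 83.62 N, H = 9.010e+08 Pa, K = 4.774e-03.
Archard relation: V = K·W·L/H = 4.774e-03 · 83.62 · 173.4 / 9.010e+08 = 7.684e-08 m³.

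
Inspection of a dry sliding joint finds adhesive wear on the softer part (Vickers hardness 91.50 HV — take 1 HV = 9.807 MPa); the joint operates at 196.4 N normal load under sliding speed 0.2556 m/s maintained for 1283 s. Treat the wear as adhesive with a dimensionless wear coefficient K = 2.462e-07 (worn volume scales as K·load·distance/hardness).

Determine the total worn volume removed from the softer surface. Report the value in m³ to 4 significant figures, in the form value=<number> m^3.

Intermediate values are displayed rounded — every step holds full precision; a lone final rounding to four significant digits.
Distance L = v·t = 0.2556 m/s × 1283 s = 327.9 m.
Hardness H = 91.50 HV × 9.807 MPa/HV = 897.3 MPa = 8.973e+08 Pa.
Expressed in SI base units: W = 196.4 N, H = 8.973e+08 Pa, K = 2.462e-07.
Worn volume V = K·W·L/H = 2.462e-07 · 196.4 · 327.9 / 8.973e+08 = 1.767e-11 m³.

value=1.767e-11 m^3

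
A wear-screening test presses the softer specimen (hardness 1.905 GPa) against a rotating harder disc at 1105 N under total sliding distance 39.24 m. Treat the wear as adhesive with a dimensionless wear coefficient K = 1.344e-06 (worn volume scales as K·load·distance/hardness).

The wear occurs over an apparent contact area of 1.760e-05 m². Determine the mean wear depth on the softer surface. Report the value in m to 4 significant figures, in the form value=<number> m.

value=1.738e-06 m

The algebra runs at exact precision; intermediate values are shown rounded. Rounded just once, at 4 significant digits.
Convert: Hardness H = 1.905 GPa = 1.905e+09 Pa.
Expressed in SI base units: W = 1105 N, H = 1.905e+09 Pa, K = 1.344e-06.
The Archard volume V = K·W·L/H = 1.344e-06 · 1105 · 39.24 / 1.905e+09 = 3.059e-11 m³.
Mean wear depth h = V/A = 3.059e-11 / 1.760e-05 = 1.738e-06 m.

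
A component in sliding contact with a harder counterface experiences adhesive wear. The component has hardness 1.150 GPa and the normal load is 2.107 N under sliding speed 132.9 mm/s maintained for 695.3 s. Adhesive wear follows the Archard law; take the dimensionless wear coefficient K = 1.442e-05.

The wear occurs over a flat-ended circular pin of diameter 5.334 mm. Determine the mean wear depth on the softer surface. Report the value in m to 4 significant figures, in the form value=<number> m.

value=1.093e-07 m

Quoted intermediates are rounded. All working math keeps full float precision, and rounded just once: four significant digits.
Sliding speed v = 132.9 mm/s = 0.1329 m/s. Distance L = v·t = 0.1329 m/s × 695.3 s = 92.41 m.
Hardness H = 1.150 GPa = 1.150e+09 Pa.
Pin diameter d = 5.334 mm = 0.005334 m. Contact area A = π·d²/4 = π·(0.005334 m)²/4 = 2.235e-05 m².
In SI base units: W = 2.107 N, H = 1.150e+09 Pa, K = 1.442e-05.
The Archard volume V = K·W·L/H = 1.442e-05 · 2.107 · 92.41 / 1.150e+09 = 2.441e-12 m³.
Depth h = V/A = 2.441e-12 / 2.235e-05 = 1.093e-07 m.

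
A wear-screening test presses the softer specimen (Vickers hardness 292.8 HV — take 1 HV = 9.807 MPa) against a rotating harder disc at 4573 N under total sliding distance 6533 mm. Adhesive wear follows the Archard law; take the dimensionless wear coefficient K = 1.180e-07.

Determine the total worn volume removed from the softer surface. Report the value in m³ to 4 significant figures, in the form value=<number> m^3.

Intermediate values are displayed rounded, and each operation runs at exact precision — a single final rounding to 4 significant digits.
Path length L = 6533 mm = 6.533 m.
Hardness H = 292.8 HV × 9.807 MPa/HV = 2871 MPa = 2.871e+09 Pa.
As SI base values: W = 4573 N, H = 2.871e+09 Pa, K = 1.180e-07.
Worn volume V = K·W·L/H = 1.180e-07 · 4573 · 6.533 / 2.871e+09 = 1.228e-12 m³.

value=1.228e-12 m^3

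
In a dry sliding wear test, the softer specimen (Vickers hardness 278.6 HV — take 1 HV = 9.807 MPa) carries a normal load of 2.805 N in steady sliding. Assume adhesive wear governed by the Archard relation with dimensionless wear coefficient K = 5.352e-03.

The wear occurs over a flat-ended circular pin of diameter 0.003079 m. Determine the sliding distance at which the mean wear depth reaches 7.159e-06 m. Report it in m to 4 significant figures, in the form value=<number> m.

Intermediates appear rounded, and each operation maintains exact precision — a single final rounding: four significant digits.
Convert: Hardness H = 278.6 HV × 9.807 MPa/HV = 2732 MPa = 2.732e+09 Pa.
Convert: Contact area A = π·d²/4 = π·(0.003079 m)²/4 = 7.446e-06 m².
Working in SI base units: W = 2.805 N, H = 2.732e+09 Pa, K = 5.352e-03.
Limit volume V_lim = h_lim·A = 7.159e-06 · 7.446e-06 = 5.330e-11 m³.
Life L = V_lim·H/(K·W) = 5.330e-11 · 2.732e+09 / (5.352e-03 · 2.805) = 9.701 m.

value=9.701 m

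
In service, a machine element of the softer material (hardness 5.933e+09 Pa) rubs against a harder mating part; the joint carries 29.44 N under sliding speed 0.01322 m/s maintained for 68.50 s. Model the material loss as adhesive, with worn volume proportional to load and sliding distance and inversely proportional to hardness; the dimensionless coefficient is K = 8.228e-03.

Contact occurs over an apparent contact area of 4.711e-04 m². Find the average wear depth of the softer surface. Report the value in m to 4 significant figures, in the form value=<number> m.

The intermediates are shown rounded, and every step runs at exact precision; one last rounding to four significant digits.
Distance L = v·t = 0.01322 m/s × 68.50 s = 0.9056 m.
Working in SI base units: W = 29.44 N, H = 5.933e+09 Pa, K = 8.228e-03.
Apply Archard: V = K·W·L/H = 8.228e-03 · 29.44 · 0.9056 / 5.933e+09 = 3.697e-11 m³.
Mean wear depth h = V/A = 3.697e-11 / 4.711e-04 = 7.848e-08 m.

value=7.848e-08 m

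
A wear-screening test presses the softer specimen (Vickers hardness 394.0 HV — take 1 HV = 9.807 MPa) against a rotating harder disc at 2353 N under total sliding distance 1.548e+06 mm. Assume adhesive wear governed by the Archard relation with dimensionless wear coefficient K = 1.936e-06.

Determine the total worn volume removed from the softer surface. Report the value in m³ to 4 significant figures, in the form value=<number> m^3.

All arithmetic holds exact precision — shown intermediates are rounded. Rounded once at the end: four significant figures.
Convert: Total distance L = 1.548e+06 mm = 1548 m.
Convert: Hardness H = 394.0 HV × 9.807 MPa/HV = 3864 MPa = 3.864e+09 Pa.
SI base units throughout: W = 2353 N, H = 3.864e+09 Pa, K = 1.936e-06.
Worn volume V = K·W·L/H = 1.936e-06 · 2353 · 1548 / 3.864e+09 = 1.825e-09 m³.

value=1.825e-09 m^3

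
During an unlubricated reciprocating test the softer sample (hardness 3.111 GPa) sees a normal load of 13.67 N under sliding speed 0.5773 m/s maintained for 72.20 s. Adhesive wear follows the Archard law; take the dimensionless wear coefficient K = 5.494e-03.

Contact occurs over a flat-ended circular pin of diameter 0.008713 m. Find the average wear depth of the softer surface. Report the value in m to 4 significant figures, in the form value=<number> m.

value=1.688e-05 m

Intermediate values are shown rounded — every step carries full float precision; a single final rounding to 4 significant digits.
Convert: Sliding distance L = v·t = 0.5773 m/s × 72.20 s = 41.68 m.
Convert: Hardness H = 3.111 GPa = 3.111e+09 Pa.
Convert: Contact area A = π·d²/4 = π·(0.008713 m)²/4 = 5.962e-05 m².
Collected in SI base units: W = 13.67 N, H = 3.111e+09 Pa, K = 5.494e-03.
By Archard's law, V = K·W·L/H = 5.494e-03 · 13.67 · 41.68 / 3.111e+09 = 1.006e-09 m³.
Depth of wear h = V/A = 1.006e-09 / 5.962e-05 = 1.688e-05 m.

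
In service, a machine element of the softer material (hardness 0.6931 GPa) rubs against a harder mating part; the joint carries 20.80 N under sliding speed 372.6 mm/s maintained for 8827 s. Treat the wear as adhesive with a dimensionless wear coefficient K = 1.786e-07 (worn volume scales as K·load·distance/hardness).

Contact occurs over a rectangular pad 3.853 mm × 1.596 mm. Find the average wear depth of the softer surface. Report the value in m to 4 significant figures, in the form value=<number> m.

value=2.867e-06 m

The intermediates are shown rounded — each operation keeps full float precision; a lone final rounding, at four significant digits.
Sliding speed v = 372.6 mm/s = 0.3726 m/s. Distance L = v·t = 0.3726 m/s × 8827 s = 3289 m.
Hardness H = 0.6931 GPa = 6.931e+08 Pa.
Pad sides 3.853 mm × 1.596 mm = 0.003853 m × 0.001596 m. Contact area A = 0.003853 m × 0.001596 m = 6.149e-06 m².
Collected in SI base units: W = 20.80 N, H = 6.931e+08 Pa, K = 1.786e-07.
Worn volume V = K·W·L/H = 1.786e-07 · 20.80 · 3289 / 6.931e+08 = 1.763e-11 m³.
Mean depth h = V/A = 1.763e-11 / 6.149e-06 = 2.867e-06 m.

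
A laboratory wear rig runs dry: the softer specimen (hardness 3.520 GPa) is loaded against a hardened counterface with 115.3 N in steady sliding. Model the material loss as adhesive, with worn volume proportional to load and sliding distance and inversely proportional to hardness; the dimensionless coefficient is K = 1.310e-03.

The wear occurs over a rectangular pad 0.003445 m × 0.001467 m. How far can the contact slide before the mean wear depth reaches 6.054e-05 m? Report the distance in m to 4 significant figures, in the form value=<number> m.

value=7.130 m

The computation maintains exact precision. Displayed values are rounded — rounded just once: 4 significant figures.
Hardness H = 3.520 GPa = 3.520e+09 Pa.
Contact area A = 0.003445 m × 0.001467 m = 5.054e-06 m².
In SI base units, W = 115.3 N, H = 3.520e+09 Pa, K = 1.310e-03.
Wearable volume V_lim = h_lim·A = 6.054e-05 · 5.054e-06 = 3.060e-10 m³.
Thus life L = V_lim·H/(K·W) = 3.060e-10 · 3.520e+09 / (1.310e-03 · 115.3) = 7.130 m.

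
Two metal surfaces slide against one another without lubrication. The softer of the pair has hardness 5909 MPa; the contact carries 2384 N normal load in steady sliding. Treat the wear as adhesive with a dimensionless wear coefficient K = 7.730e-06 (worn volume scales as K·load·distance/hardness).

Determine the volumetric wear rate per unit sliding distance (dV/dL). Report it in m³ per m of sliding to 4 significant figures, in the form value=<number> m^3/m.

value=3.119e-12 m^3/m

Each operation holds full precision; intermediate values appear rounded — rounded once at the end, at four significant digits.
Convert: Hardness H = 5909 MPa = 5.909e+09 Pa.
SI base units throughout: W = 2384 N, H = 5.909e+09 Pa, K = 7.730e-06.
Rate of wear dV/dL = K·W/H, per unit distance: 7.730e-06 · 2384 / 5.909e+09 = 3.119e-12 m³/m.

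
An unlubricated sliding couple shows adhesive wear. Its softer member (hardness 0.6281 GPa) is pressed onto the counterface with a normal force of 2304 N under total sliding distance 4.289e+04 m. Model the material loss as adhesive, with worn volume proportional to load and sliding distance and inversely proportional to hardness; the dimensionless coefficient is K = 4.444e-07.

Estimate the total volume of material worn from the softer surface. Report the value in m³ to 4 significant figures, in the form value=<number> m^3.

value=6.992e-08 m^3

Quoted intermediates are rounded; every step keeps full float precision, and rounded once at the end to 4 significant digits.
Convert: Hardness H = 0.6281 GPa = 6.281e+08 Pa.
Expressed in SI base units: W = 2304 N, H = 6.281e+08 Pa, K = 4.444e-07.
By Archard's law, V = K·W·L/H = 4.444e-07 · 2304 · 4.289e+04 / 6.281e+08 = 6.992e-08 m³.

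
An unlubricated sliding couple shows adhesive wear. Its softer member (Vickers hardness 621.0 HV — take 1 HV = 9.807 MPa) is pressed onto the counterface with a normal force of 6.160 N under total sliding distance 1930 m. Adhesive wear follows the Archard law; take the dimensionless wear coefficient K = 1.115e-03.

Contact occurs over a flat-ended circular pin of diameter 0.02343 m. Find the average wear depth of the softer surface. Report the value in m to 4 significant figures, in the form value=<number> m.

Every step keeps exact precision; intermediates are displayed rounded. Rounded just once: 4 significant figures.
Hardness H = 621.0 HV × 9.807 MPa/HV = 6090 MPa = 6.090e+09 Pa.
Contact area A = π·d²/4 = π·(0.02343 m)²/4 = 4.312e-04 m².
In SI base units: W = 6.160 N, H = 6.090e+09 Pa, K = 1.115e-03.
Archard volume V = K·W·L/H = 1.115e-03 · 6.160 · 1930 / 6.090e+09 = 2.177e-09 m³.
Depth h = V/A = 2.177e-09 / 4.312e-04 = 5.048e-06 m.

value=5.048e-06 m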